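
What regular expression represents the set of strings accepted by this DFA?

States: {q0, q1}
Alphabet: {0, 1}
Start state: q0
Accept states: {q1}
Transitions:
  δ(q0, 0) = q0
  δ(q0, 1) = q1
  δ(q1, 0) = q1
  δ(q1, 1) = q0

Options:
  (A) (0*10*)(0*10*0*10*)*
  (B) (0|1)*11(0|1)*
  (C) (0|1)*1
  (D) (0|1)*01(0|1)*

Check each option against the DFA on short strings; one disagreement eliminates an option:
  (A) (0*10*)(0*10*0*10*)*: agrees with the DFA on every string of length ≤ 6
  (B) (0|1)*11(0|1)*: on '1' the DFA goes q0 → q1 and accepts (q1 ∈ Accept), but the regex does not match it → eliminate
  (C) (0|1)*1: on '10' the DFA goes q0 → q1 → q1 and accepts (q1 ∈ Accept), but the regex does not match it → eliminate
  (D) (0|1)*01(0|1)*: on '1' the DFA goes q0 → q1 and accepts (q1 ∈ Accept), but the regex does not match it → eliminate
Only (A) is consistent with the DFA.
(A) (0*10*)(0*10*0*10*)*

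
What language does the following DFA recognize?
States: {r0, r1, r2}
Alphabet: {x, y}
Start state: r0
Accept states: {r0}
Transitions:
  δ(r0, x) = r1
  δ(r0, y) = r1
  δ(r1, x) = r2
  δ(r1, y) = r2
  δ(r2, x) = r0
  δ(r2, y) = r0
Testing a few strings:
  'xxx' → accept
  'xxxy' → reject
  'yxxy' → reject
  'yy' → reject
State roles: r0=length ≡ 0 (mod 3); r1=length ≡ 1 (mod 3); r2=length ≡ 2 (mod 3)
All strings over {x,y} whose length is a multiple of 3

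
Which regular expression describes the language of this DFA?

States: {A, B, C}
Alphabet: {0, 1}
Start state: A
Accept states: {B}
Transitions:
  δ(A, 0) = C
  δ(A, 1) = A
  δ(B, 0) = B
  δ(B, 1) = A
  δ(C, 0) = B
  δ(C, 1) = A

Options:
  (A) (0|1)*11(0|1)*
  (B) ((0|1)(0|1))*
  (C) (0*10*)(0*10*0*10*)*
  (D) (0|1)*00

Check each option against the DFA on short strings; one disagreement eliminates an option:
  (A) (0|1)*11(0|1)*: on '00' the DFA goes A → C → B and accepts (B ∈ Accept), but the regex does not match it → eliminate
  (B) ((0|1)(0|1))*: on ε the DFA stays in A and rejects (A ∉ Accept), but the regex matches it → eliminate
  (C) (0*10*)(0*10*0*10*)*: on '1' the DFA goes A → A and rejects (A ∉ Accept), but the regex matches it → eliminate
  (D) (0|1)*00: agrees with the DFA on every string of length ≤ 6
Only (D) is consistent with the DFA.
(D) (0|1)*00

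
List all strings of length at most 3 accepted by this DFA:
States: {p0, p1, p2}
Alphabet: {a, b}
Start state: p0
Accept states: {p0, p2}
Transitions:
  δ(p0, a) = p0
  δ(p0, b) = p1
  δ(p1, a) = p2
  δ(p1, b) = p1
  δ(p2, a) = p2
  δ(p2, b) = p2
ε, a, aa, ba, aaa, aba, baa, bab, bba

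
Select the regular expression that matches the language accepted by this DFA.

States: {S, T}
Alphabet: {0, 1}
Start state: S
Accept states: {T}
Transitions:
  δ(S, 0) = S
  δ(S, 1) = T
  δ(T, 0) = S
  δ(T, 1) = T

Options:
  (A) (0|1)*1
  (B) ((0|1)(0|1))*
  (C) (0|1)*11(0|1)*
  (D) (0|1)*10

Check each option against the DFA on short strings; one disagreement eliminates an option:
  (A) (0|1)*1: agrees with the DFA on every string of length ≤ 6
  (B) ((0|1)(0|1))*: on ε the DFA stays in S and rejects (S ∉ Accept), but the regex matches it → eliminate
  (C) (0|1)*11(0|1)*: on '1' the DFA goes S → T and accepts (T ∈ Accept), but the regex does not match it → eliminate
  (D) (0|1)*10: on '1' the DFA goes S → T and accepts (T ∈ Accept), but the regex does not match it → eliminate
Only (A) is consistent with the DFA.
(A) (0|1)*1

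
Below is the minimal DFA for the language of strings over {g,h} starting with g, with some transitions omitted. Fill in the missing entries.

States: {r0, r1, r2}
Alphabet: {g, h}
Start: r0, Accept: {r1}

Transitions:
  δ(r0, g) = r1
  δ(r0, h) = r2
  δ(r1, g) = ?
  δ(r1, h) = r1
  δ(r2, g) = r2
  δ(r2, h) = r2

From the language and accept set, identify what each state tracks — r0: no input read; r1: started with g; r2: started with h (dead).
Each missing δ(q, a) is the state matching the new tracked value after reading a.
δ(r1, g) = r1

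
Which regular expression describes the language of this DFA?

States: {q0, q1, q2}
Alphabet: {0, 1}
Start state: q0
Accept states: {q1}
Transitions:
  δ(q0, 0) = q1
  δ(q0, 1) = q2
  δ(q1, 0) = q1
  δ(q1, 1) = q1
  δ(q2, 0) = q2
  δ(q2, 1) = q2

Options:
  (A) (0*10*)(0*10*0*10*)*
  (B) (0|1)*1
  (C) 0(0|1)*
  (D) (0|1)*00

Check each option against the DFA on short strings; one disagreement eliminates an option:
  (A) (0*10*)(0*10*0*10*)*: on '0' the DFA goes q0 → q1 and accepts (q1 ∈ Accept), but the regex does not match it → eliminate
  (B) (0|1)*1: on '0' the DFA goes q0 → q1 and accepts (q1 ∈ Accept), but the regex does not match it → eliminate
  (C) 0(0|1)*: agrees with the DFA on every string of length ≤ 6
  (D) (0|1)*00: on '0' the DFA goes q0 → q1 and accepts (q1 ∈ Accept), but the regex does not match it → eliminate
Only (C) is consistent with the DFA.
(C) 0(0|1)*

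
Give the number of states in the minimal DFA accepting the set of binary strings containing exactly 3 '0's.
By Myhill–Nerode, count the distinguishable equivalence classes: 5 classes — having seen 0, 1, …, 3, or >3 copies of '0'; the count-3 class is the only accepting one and >3 is dead.
5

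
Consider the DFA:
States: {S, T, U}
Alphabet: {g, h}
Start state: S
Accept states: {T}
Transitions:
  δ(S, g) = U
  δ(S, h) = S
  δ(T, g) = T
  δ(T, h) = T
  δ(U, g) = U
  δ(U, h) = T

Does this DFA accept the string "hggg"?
Processing string "hggg":
  S --h--> S
  S --g--> U
  U --g--> U
  U --g--> U
Final state: U
Accept states: {T}
No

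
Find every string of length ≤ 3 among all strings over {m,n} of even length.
ε, mm, mn, nm, nn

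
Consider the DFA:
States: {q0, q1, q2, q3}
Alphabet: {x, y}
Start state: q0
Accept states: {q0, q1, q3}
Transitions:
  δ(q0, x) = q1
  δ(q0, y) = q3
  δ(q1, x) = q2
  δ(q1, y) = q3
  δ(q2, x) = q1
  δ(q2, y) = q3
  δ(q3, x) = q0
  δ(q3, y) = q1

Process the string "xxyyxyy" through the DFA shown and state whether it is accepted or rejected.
Processing string "xxyyxyy":
  q0 --x--> q1
  q1 --x--> q2
  q2 --y--> q3
  q3 --y--> q1
  q1 --x--> q2
  q2 --y--> q3
  q3 --y--> q1
Final state: q1
Accept states: {q0, q1, q3}
Yes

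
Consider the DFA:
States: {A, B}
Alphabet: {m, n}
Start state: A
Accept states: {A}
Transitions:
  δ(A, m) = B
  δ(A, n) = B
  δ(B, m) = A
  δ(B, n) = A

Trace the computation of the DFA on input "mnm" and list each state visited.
read 'm': A → B
  read 'n': B → A
  read 'm': A → B
A -> B -> A -> B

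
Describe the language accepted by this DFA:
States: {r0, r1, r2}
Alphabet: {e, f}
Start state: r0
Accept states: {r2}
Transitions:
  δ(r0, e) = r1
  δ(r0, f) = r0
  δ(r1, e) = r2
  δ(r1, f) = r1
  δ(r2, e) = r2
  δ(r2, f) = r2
Testing a few strings:
  'ee' → accept
  'fe' → reject
  'efff' → reject
  'efe' → accept
State roles: r0=zero e's seen; r1=one e seen; r2=≥ two e's seen
All strings over {e,f} containing at least two e's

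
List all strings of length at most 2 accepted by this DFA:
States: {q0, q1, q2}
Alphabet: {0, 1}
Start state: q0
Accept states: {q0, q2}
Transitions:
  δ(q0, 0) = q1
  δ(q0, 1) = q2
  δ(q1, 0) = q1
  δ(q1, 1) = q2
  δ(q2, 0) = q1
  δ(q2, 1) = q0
ε, 1, 01, 11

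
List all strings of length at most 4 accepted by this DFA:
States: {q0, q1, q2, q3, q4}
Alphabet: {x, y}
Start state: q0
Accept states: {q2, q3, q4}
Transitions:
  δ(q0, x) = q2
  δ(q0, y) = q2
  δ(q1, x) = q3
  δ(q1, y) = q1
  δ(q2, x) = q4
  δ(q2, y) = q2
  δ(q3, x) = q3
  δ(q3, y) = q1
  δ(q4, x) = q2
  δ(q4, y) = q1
x, y, xx, xy, yx, yy, xxx, xyx, xyy, yxx, yyx, yyy, xxxx, xxxy, xxyx, xyxx, xyyx, xyyy, yxxx, yxxy, yxyx, yyxx, yyyx, yyyy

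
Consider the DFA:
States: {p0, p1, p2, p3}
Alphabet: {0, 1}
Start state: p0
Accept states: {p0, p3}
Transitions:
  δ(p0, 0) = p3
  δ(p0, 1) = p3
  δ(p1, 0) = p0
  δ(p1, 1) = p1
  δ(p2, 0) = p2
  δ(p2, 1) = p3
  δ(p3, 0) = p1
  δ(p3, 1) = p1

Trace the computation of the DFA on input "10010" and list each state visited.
read '1': p0 → p3
  read '0': p3 → p1
  read '0': p1 → p0
  read '1': p0 → p3
  read '0': p3 → p1
p0 -> p3 -> p1 -> p0 -> p3 -> p1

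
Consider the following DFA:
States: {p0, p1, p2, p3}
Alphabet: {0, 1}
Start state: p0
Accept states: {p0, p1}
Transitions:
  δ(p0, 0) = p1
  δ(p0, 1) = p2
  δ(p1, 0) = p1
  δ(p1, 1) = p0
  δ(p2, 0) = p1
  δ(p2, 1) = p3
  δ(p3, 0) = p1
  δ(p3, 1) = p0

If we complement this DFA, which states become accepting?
Complement accept states = All states \ Original accept states
= {p0, p1, p2, p3} \ {p0, p1}
{p2, p3}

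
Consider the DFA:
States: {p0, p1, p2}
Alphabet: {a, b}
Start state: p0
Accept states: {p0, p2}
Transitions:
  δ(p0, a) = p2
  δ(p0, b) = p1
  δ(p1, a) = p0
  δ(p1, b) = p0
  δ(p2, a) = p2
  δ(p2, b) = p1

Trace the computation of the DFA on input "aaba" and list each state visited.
read 'a': p0 → p2
  read 'a': p2 → p2
  read 'b': p2 → p1
  read 'a': p1 → p0
p0 -> p2 -> p2 -> p1 -> p0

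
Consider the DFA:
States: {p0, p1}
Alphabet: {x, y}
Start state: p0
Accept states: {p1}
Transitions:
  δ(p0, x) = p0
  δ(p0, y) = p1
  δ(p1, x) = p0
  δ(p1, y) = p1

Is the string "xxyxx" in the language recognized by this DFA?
Processing string "xxyxx":
  p0 --x--> p0
  p0 --x--> p0
  p0 --y--> p1
  p1 --x--> p0
  p0 --x--> p0
Final state: p0
Accept states: {p1}
No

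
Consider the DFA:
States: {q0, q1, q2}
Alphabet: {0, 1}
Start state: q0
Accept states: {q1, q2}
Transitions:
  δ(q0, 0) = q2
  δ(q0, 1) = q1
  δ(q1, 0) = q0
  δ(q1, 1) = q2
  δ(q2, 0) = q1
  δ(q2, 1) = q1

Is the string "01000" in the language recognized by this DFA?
Processing string "01000":
  q0 --0--> q2
  q2 --1--> q1
  q1 --0--> q0
  q0 --0--> q2
  q2 --0--> q1
Final state: q1
Accept states: {q1, q2}
Yes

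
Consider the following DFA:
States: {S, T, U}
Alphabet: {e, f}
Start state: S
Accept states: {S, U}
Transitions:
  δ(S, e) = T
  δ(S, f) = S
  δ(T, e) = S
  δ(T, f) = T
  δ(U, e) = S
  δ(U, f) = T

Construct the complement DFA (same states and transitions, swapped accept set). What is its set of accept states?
Complement accept states = All states \ Original accept states
= {S, T, U} \ {S, U}
{T}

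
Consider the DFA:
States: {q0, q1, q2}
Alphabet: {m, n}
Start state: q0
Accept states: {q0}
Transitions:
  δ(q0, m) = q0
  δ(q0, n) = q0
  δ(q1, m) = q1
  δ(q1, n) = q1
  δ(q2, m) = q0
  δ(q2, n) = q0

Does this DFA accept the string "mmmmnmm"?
Processing string "mmmmnmm":
  q0 --m--> q0
  q0 --m--> q0
  q0 --m--> q0
  q0 --m--> q0
  q0 --n--> q0
  q0 --m--> q0
  q0 --m--> q0
Final state: q0
Accept states: {q0}
Yes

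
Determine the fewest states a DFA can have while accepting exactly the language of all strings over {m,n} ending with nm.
By Myhill–Nerode, count the distinguishable equivalence classes: 3 classes — one per longest suffix of the input that is a prefix of 'nm' (lengths 0 through 2); only the length-2 class is accepting.
3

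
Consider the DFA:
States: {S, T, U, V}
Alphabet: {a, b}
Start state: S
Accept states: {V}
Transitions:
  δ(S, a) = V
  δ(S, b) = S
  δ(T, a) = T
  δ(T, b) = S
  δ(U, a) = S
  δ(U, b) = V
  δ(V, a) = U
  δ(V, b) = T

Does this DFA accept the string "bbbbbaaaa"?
Processing string "bbbbbaaaa":
  S --b--> S
  S --b--> S
  S --b--> S
  S --b--> S
  S --b--> S
  S --a--> V
  V --a--> U
  U --a--> S
  S --a--> V
Final state: V
Accept states: {V}
Yes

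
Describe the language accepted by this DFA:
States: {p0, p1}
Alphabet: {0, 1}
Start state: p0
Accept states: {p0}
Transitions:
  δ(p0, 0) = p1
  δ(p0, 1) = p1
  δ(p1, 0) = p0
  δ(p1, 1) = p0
Testing a few strings:
  '110' → reject
  '11' → accept
  '001' → reject
  '0' → reject
State roles: p0=even length so far; p1=odd length so far
All binary strings of even length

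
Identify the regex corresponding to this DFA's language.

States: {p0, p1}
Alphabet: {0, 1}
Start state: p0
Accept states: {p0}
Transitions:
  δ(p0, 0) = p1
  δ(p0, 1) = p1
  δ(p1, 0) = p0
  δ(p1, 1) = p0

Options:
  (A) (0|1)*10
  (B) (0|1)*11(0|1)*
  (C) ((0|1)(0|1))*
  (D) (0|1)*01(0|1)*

Check each option against the DFA on short strings; one disagreement eliminates an option:
  (A) (0|1)*10: on ε the DFA stays in p0 and accepts (p0 ∈ Accept), but the regex does not match it → eliminate
  (B) (0|1)*11(0|1)*: on ε the DFA stays in p0 and accepts (p0 ∈ Accept), but the regex does not match it → eliminate
  (C) ((0|1)(0|1))*: agrees with the DFA on every string of length ≤ 6
  (D) (0|1)*01(0|1)*: on ε the DFA stays in p0 and accepts (p0 ∈ Accept), but the regex does not match it → eliminate
Only (C) is consistent with the DFA.
(C) ((0|1)(0|1))*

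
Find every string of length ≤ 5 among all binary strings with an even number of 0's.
ε, 1, 00, 11, 001, 010, 100, 111, 0000, 0011, 0101, 0110, 1001, 1010, 1100, 1111, 00001, 00010, 00100, 00111, 01000, 01011, 01101, 01110, 10000, 10011, 10101, 10110, 11001, 11010, 11100, 11111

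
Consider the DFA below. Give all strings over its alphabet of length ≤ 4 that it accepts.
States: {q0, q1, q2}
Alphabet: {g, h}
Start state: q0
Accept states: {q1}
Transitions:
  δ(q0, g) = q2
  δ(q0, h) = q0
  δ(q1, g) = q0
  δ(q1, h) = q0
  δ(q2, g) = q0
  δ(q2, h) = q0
None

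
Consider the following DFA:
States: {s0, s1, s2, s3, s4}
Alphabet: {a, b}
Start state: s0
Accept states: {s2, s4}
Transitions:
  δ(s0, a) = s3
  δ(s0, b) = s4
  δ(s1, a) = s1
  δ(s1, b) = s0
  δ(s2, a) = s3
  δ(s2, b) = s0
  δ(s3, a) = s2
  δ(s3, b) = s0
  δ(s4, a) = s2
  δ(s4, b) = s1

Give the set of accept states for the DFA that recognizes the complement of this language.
Complement accept states = All states \ Original accept states
= {s0, s1, s2, s3, s4} \ {s2, s4}
{s0, s1, s3}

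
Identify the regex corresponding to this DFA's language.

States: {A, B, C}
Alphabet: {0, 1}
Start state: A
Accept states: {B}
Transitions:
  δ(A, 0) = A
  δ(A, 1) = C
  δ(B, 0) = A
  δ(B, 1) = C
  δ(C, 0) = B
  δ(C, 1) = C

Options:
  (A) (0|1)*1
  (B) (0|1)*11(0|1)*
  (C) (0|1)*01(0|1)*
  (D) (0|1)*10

Check each option against the DFA on short strings; one disagreement eliminates an option:
  (A) (0|1)*1: on '1' the DFA goes A → C and rejects (C ∉ Accept), but the regex matches it → eliminate
  (B) (0|1)*11(0|1)*: on '10' the DFA goes A → C → B and accepts (B ∈ Accept), but the regex does not match it → eliminate
  (C) (0|1)*01(0|1)*: on '01' the DFA goes A → A → C and rejects (C ∉ Accept), but the regex matches it → eliminate
  (D) (0|1)*10: agrees with the DFA on every string of length ≤ 6
Only (D) is consistent with the DFA.
(D) (0|1)*10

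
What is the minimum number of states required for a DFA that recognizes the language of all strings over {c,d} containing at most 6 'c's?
By Myhill–Nerode, count the distinguishable equivalence classes: 8 classes — having seen 0, 1, …, 6, or >6 copies of 'c'; counts 0 through 6 are accepting and >6 is dead.
8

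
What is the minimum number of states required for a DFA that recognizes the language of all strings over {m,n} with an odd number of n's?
By Myhill–Nerode, count the distinguishable equivalence classes: two classes — parity of the count of n's.
2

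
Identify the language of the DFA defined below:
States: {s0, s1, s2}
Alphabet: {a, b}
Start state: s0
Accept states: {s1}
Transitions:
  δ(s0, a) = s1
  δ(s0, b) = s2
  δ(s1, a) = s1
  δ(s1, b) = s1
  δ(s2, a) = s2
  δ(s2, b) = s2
Testing a few strings:
  'bba' → reject
  'b' → reject
  'bb' → reject
  'baa' → reject
State roles: s0=no input read; s1=started with a; s2=started with b (dead)
All strings over {a,b} starting with a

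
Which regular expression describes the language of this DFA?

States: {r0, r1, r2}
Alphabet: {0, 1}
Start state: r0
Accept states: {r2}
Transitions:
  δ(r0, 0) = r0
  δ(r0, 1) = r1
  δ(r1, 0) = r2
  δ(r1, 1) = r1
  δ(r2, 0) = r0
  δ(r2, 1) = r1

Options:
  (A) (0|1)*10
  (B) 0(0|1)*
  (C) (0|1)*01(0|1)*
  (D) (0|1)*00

Check each option against the DFA on short strings; one disagreement eliminates an option:
  (A) (0|1)*10: agrees with the DFA on every string of length ≤ 6
  (B) 0(0|1)*: on '0' the DFA goes r0 → r0 and rejects (r0 ∉ Accept), but the regex matches it → eliminate
  (C) (0|1)*01(0|1)*: on '01' the DFA goes r0 → r0 → r1 and rejects (r1 ∉ Accept), but the regex matches it → eliminate
  (D) (0|1)*00: on '00' the DFA goes r0 → r0 → r0 and rejects (r0 ∉ Accept), but the regex matches it → eliminate
Only (A) is consistent with the DFA.
(A) (0|1)*10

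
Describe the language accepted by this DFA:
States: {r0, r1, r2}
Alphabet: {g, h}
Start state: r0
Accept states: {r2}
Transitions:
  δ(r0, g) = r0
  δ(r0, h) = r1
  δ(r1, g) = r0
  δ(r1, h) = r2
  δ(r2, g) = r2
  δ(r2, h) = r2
Testing a few strings:
  'hh' → accept
  'hggg' → reject
  'gh' → reject
  'g' → reject
State roles: r0=no progress toward hh; r1=one trailing h; r2=substring hh seen
All strings over {g,h} containing the substring hh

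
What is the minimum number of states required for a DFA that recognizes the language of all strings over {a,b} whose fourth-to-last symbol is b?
By Myhill–Nerode, count the distinguishable equivalence classes: 2^4 = 16 classes — the DFA must remember the last 4 symbols read; every pair of distinct length-4 suffixes is distinguishable by some continuation.
16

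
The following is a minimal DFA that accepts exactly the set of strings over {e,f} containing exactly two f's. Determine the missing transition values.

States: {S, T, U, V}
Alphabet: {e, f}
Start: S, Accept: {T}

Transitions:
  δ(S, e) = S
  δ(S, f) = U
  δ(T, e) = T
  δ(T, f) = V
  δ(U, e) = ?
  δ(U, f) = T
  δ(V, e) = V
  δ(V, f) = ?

From the language and accept set, identify what each state tracks — S: zero f's; T: two f's; U: one f; V: ≥ three f's (dead).
Each missing δ(q, a) is the state matching the new tracked value after reading a.
δ(U, e) = U; δ(V, f) = V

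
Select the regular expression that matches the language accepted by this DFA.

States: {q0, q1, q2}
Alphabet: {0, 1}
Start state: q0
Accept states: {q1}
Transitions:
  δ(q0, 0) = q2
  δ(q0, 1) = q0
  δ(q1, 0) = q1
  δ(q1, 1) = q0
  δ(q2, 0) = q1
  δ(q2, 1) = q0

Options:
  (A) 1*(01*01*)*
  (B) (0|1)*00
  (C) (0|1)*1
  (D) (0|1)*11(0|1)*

Check each option against the DFA on short strings; one disagreement eliminates an option:
  (A) 1*(01*01*)*: on ε the DFA stays in q0 and rejects (q0 ∉ Accept), but the regex matches it → eliminate
  (B) (0|1)*00: agrees with the DFA on every string of length ≤ 6
  (C) (0|1)*1: on '1' the DFA goes q0 → q0 and rejects (q0 ∉ Accept), but the regex matches it → eliminate
  (D) (0|1)*11(0|1)*: on '00' the DFA goes q0 → q2 → q1 and accepts (q1 ∈ Accept), but the regex does not match it → eliminate
Only (B) is consistent with the DFA.
(B) (0|1)*00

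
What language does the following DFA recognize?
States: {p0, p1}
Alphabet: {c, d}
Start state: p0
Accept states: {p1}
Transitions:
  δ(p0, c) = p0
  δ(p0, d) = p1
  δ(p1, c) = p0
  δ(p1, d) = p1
Testing a few strings:
  'c' → reject
  'dc' → reject
  'd' → accept
  'cc' → reject
State roles: p0=last symbol not d; p1=last symbol is d
All strings over {c,d} ending with d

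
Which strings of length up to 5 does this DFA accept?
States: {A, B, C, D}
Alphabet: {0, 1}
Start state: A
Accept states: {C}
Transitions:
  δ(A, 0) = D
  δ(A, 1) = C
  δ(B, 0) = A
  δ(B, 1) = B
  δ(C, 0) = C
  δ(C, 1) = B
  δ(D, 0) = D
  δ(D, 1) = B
1, 10, 100, 0101, 1000, 1101, 00101, 01010, 01101, 10000, 10101, 11010, 11101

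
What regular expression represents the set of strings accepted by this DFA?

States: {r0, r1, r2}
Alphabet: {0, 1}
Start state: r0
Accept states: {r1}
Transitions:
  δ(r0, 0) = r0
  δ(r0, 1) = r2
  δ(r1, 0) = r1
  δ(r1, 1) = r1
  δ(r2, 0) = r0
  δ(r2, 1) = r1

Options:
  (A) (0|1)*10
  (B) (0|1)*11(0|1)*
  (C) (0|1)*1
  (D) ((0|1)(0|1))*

Check each option against the DFA on short strings; one disagreement eliminates an option:
  (A) (0|1)*10: on '10' the DFA goes r0 → r2 → r0 and rejects (r0 ∉ Accept), but the regex matches it → eliminate
  (B) (0|1)*11(0|1)*: agrees with the DFA on every string of length ≤ 6
  (C) (0|1)*1: on '1' the DFA goes r0 → r2 and rejects (r2 ∉ Accept), but the regex matches it → eliminate
  (D) ((0|1)(0|1))*: on ε the DFA stays in r0 and rejects (r0 ∉ Accept), but the regex matches it → eliminate
Only (B) is consistent with the DFA.
(B) (0|1)*11(0|1)*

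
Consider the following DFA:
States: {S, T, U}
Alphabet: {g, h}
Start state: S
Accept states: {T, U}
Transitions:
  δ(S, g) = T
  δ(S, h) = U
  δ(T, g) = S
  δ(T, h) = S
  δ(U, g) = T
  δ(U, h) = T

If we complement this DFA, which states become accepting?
Complement accept states = All states \ Original accept states
= {S, T, U} \ {T, U}
{S}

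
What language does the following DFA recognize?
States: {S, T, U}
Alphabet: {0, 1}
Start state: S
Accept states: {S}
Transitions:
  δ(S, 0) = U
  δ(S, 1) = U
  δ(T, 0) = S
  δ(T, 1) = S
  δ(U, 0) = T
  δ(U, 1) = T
Testing a few strings:
  '001' → accept
  '1110' → reject
  '0101' → reject
  '101' → accept
State roles: S=length ≡ 0 (mod 3); T=length ≡ 2 (mod 3); U=length ≡ 1 (mod 3)
All binary strings whose length is a multiple of 3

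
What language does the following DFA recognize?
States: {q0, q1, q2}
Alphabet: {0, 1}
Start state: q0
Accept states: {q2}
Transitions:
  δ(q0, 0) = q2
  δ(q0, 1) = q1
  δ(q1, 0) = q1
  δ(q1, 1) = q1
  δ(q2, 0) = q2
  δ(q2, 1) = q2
Testing a few strings:
  '011' → accept
  '0' → accept
  '10' → reject
  '00' → accept
State roles: q0=no input read; q1=started with 1 (dead); q2=started with 0
All binary strings starting with 0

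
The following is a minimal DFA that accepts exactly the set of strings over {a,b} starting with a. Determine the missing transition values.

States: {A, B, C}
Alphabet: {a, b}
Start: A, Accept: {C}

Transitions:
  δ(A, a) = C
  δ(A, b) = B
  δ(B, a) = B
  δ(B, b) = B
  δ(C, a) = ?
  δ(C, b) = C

From the language and accept set, identify what each state tracks — A: no input read; B: started with b (dead); C: started with a.
Each missing δ(q, a) is the state matching the new tracked value after reading a.
δ(C, a) = C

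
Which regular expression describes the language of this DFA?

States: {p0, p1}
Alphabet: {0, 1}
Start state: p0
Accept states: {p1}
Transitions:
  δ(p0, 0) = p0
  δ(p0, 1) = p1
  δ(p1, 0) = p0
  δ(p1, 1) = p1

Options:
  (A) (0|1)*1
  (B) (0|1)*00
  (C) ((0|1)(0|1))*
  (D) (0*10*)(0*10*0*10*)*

Check each option against the DFA on short strings; one disagreement eliminates an option:
  (A) (0|1)*1: agrees with the DFA on every string of length ≤ 6
  (B) (0|1)*00: on '1' the DFA goes p0 → p1 and accepts (p1 ∈ Accept), but the regex does not match it → eliminate
  (C) ((0|1)(0|1))*: on ε the DFA stays in p0 and rejects (p0 ∉ Accept), but the regex matches it → eliminate
  (D) (0*10*)(0*10*0*10*)*: on '10' the DFA goes p0 → p1 → p0 and rejects (p0 ∉ Accept), but the regex matches it → eliminate
Only (A) is consistent with the DFA.
(A) (0|1)*1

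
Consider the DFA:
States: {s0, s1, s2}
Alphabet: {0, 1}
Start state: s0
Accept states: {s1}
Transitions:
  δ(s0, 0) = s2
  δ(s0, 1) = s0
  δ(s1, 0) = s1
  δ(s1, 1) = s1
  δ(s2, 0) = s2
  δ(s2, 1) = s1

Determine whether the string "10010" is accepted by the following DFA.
Processing string "10010":
  s0 --1--> s0
  s0 --0--> s2
  s2 --0--> s2
  s2 --1--> s1
  s1 --0--> s1
Final state: s1
Accept states: {s1}
Yes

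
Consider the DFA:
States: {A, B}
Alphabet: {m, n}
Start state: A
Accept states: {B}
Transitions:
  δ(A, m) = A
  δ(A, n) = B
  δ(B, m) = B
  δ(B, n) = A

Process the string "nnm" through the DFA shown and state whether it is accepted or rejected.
Processing string "nnm":
  A --n--> B
  B --n--> A
  A --m--> A
Final state: A
Accept states: {B}
No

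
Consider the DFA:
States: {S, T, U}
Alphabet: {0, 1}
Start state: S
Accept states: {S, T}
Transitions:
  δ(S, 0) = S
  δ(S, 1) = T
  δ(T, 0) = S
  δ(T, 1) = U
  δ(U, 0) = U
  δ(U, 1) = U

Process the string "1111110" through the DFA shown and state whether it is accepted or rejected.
Processing string "1111110":
  S --1--> T
  T --1--> U
  U --1--> U
  U --1--> U
  U --1--> U
  U --1--> U
  U --0--> U
Final state: U
Accept states: {S, T}
No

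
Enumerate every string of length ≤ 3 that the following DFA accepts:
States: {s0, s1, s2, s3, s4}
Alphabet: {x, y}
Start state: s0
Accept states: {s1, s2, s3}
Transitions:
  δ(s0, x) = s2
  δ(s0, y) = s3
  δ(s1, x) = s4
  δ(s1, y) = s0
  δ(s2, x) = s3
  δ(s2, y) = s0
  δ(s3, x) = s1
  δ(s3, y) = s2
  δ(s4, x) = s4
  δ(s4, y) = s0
x, y, xx, yx, yy, xxx, xxy, xyx, xyy, yyx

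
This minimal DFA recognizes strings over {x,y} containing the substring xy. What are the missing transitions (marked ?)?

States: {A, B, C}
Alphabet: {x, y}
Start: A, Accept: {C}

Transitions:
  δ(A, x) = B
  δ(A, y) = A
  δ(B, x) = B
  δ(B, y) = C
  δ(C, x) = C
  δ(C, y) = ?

From the language and accept set, identify what each state tracks — A: no x seen yet; B: seen a x, waiting for y; C: substring xy seen.
Each missing δ(q, a) is the state matching the new tracked value after reading a.
δ(C, y) = C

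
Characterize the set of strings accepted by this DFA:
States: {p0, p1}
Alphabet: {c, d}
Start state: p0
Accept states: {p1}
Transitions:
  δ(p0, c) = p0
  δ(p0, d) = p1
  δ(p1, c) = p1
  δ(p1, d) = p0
Testing a few strings:
  'dd' → reject
  'c' → reject
  'dc' → accept
  'ddd' → accept
State roles: p0=even number of d's so far; p1=odd number of d's so far
All strings over {c,d} with an odd number of d's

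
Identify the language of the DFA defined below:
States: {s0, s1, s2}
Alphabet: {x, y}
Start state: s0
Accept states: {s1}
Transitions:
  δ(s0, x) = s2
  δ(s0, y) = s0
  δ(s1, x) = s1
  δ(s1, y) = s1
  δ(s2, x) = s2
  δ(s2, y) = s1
Testing a few strings:
  'xxx' → reject
  'yy' → reject
  'xyy' → accept
  'y' → reject
State roles: s0=no x seen yet; s1=substring xy seen; s2=seen a x, waiting for y
All strings over {x,y} containing the substring xy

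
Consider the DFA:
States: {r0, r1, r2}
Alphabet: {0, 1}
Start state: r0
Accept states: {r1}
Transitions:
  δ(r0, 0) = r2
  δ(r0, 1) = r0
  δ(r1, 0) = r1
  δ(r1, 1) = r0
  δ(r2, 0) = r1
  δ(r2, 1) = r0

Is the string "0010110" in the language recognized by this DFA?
Processing string "0010110":
  r0 --0--> r2
  r2 --0--> r1
  r1 --1--> r0
  r0 --0--> r2
  r2 --1--> r0
  r0 --1--> r0
  r0 --0--> r2
Final state: r2
Accept states: {r1}
No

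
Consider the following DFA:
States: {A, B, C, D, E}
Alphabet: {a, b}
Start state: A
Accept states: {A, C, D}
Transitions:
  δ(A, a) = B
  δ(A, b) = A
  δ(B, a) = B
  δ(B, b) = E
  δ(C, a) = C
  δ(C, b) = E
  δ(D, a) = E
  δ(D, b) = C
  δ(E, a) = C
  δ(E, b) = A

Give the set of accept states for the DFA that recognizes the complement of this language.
Complement accept states = All states \ Original accept states
= {A, B, C, D, E} \ {A, C, D}
{B, E}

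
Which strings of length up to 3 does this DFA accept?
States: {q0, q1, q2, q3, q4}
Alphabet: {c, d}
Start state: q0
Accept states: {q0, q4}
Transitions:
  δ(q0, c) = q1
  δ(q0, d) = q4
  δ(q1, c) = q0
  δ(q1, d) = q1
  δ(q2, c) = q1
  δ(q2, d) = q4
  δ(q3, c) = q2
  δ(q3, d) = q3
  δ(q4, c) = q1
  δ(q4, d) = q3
ε, d, cc, ccd, cdc, dcc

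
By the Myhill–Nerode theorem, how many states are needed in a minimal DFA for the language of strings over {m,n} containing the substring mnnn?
By Myhill–Nerode, count the distinguishable equivalence classes: 5 classes — one per longest suffix of the input that is a prefix of 'mnnn' (lengths 0 through 3), plus an absorbing 'already seen mnnn' class.
5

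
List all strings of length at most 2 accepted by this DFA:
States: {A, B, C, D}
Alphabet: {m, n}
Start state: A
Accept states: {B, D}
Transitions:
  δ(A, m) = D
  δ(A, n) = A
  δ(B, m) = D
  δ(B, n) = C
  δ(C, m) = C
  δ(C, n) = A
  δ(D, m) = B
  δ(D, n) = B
m, mm, mn, nm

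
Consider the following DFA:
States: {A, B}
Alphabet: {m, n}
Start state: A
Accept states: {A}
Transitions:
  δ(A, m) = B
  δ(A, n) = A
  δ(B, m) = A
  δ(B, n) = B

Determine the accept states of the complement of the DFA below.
Complement accept states = All states \ Original accept states
= {A, B} \ {A}
{B}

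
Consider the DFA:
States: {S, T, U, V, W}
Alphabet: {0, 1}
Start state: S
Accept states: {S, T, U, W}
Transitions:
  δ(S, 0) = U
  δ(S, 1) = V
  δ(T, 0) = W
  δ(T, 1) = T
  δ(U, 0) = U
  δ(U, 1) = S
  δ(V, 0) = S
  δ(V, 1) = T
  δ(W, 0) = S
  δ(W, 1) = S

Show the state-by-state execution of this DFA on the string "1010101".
read '1': S → V
  read '0': V → S
  read '1': S → V
  read '0': V → S
  read '1': S → V
  read '0': V → S
  read '1': S → V
S -> V -> S -> V -> S -> V -> S -> V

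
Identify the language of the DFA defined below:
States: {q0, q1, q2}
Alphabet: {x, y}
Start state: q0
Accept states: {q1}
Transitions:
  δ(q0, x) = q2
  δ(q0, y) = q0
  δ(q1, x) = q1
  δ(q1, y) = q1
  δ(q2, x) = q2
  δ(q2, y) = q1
Testing a few strings:
  'y' → reject
  'x' → reject
  'xyxx' → accept
  'xx' → reject
State roles: q0=no x seen yet; q1=substring xy seen; q2=seen a x, waiting for y
All strings over {x,y} containing the substring xy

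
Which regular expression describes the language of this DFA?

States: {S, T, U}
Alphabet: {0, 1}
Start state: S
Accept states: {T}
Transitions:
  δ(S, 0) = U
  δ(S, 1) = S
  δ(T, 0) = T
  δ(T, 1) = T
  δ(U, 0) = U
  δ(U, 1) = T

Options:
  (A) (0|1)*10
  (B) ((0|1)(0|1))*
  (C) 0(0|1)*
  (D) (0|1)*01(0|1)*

Check each option against the DFA on short strings; one disagreement eliminates an option:
  (A) (0|1)*10: on '01' the DFA goes S → U → T and accepts (T ∈ Accept), but the regex does not match it → eliminate
  (B) ((0|1)(0|1))*: on ε the DFA stays in S and rejects (S ∉ Accept), but the regex matches it → eliminate
  (C) 0(0|1)*: on '0' the DFA goes S → U and rejects (U ∉ Accept), but the regex matches it → eliminate
  (D) (0|1)*01(0|1)*: agrees with the DFA on every string of length ≤ 6
Only (D) is consistent with the DFA.
(D) (0|1)*01(0|1)*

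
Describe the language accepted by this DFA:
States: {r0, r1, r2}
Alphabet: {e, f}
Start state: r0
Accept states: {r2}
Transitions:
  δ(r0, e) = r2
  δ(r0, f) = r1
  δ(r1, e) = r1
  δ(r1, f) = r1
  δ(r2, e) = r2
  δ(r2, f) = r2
Testing a few strings:
  'fef' → reject
  'fee' → reject
  'f' → reject
  'ffe' → reject
State roles: r0=no input read; r1=started with f (dead); r2=started with e
All strings over {e,f} starting with e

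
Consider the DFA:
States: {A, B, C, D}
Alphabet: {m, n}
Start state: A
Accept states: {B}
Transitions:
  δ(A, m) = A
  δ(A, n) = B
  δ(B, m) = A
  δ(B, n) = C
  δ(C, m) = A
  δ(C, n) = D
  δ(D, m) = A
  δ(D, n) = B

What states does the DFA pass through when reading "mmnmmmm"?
read 'm': A → A
  read 'm': A → A
  read 'n': A → B
  read 'm': B → A
  read 'm': A → A
  read 'm': A → A
  read 'm': A → A
A -> A -> A -> B -> A -> A -> A -> A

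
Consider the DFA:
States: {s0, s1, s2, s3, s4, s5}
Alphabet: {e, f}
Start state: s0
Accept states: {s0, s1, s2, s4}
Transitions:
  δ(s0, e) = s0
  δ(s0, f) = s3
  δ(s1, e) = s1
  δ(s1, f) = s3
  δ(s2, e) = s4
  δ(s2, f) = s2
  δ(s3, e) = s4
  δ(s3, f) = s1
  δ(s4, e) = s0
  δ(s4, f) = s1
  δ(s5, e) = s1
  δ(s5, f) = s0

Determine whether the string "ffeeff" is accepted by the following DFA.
Processing string "ffeeff":
  s0 --f--> s3
  s3 --f--> s1
  s1 --e--> s1
  s1 --e--> s1
  s1 --f--> s3
  s3 --f--> s1
Final state: s1
Accept states: {s0, s1, s2, s4}
Yes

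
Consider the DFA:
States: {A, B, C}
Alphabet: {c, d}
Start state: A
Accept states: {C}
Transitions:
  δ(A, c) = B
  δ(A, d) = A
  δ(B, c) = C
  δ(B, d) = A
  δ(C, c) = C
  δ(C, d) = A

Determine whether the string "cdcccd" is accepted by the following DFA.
Processing string "cdcccd":
  A --c--> B
  B --d--> A
  A --c--> B
  B --c--> C
  C --c--> C
  C --d--> A
Final state: A
Accept states: {C}
No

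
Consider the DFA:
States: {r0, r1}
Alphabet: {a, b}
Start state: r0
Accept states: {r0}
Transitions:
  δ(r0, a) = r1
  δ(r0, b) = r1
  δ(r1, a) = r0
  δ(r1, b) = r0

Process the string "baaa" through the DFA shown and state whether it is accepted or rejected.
Processing string "baaa":
  r0 --b--> r1
  r1 --a--> r0
  r0 --a--> r1
  r1 --a--> r0
Final state: r0
Accept states: {r0}
Yes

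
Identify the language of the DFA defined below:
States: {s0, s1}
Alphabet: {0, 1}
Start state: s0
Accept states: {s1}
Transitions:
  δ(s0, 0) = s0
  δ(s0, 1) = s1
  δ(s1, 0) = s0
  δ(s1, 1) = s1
Testing a few strings:
  '01' → accept
  '100' → reject
  '11' → accept
  '00' → reject
State roles: s0=last symbol not 1; s1=last symbol is 1
All binary strings ending with 1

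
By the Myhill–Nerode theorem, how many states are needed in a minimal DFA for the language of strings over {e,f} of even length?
By Myhill–Nerode, count the distinguishable equivalence classes: two classes — parity of the length.
2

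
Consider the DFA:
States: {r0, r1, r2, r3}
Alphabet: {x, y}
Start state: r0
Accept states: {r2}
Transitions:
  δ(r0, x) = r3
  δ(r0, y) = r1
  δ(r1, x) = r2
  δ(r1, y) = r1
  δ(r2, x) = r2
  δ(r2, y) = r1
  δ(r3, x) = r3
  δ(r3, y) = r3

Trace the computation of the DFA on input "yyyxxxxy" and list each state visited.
read 'y': r0 → r1
  read 'y': r1 → r1
  read 'y': r1 → r1
  read 'x': r1 → r2
  read 'x': r2 → r2
  read 'x': r2 → r2
  read 'x': r2 → r2
  read 'y': r2 → r1
r0 -> r1 -> r1 -> r1 -> r2 -> r2 -> r2 -> r2 -> r1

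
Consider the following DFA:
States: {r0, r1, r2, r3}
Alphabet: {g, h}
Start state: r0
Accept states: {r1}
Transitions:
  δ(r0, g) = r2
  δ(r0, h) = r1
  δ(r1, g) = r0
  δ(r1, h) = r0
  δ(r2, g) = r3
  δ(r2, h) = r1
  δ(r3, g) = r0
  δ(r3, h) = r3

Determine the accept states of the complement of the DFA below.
Complement accept states = All states \ Original accept states
= {r0, r1, r2, r3} \ {r1}
{r0, r2, r3}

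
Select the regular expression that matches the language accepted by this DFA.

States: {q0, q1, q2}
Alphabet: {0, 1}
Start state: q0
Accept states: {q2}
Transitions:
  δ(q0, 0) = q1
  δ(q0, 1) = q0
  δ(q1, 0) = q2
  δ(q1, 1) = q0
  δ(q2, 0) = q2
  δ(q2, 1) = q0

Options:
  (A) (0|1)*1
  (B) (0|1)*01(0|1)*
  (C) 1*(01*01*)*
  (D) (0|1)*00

Check each option against the DFA on short strings; one disagreement eliminates an option:
  (A) (0|1)*1: on '1' the DFA goes q0 → q0 and rejects (q0 ∉ Accept), but the regex matches it → eliminate
  (B) (0|1)*01(0|1)*: on '00' the DFA goes q0 → q1 → q2 and accepts (q2 ∈ Accept), but the regex does not match it → eliminate
  (C) 1*(01*01*)*: on ε the DFA stays in q0 and rejects (q0 ∉ Accept), but the regex matches it → eliminate
  (D) (0|1)*00: agrees with the DFA on every string of length ≤ 6
Only (D) is consistent with the DFA.
(D) (0|1)*00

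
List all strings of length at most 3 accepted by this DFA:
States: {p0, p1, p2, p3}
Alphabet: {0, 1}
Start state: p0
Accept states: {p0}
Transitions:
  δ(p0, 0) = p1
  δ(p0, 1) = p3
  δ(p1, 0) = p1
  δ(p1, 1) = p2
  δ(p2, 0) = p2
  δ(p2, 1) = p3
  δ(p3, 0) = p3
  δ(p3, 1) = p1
ε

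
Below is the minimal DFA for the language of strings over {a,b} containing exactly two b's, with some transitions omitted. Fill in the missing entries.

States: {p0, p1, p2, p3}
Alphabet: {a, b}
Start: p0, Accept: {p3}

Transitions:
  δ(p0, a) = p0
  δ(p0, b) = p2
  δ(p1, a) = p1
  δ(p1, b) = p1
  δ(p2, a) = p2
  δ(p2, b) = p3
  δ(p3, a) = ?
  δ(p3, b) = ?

From the language and accept set, identify what each state tracks — p0: zero b's; p1: ≥ three b's (dead); p2: one b; p3: two b's.
Each missing δ(q, a) is the state matching the new tracked value after reading a.
δ(p3, a) = p3; δ(p3, b) = p1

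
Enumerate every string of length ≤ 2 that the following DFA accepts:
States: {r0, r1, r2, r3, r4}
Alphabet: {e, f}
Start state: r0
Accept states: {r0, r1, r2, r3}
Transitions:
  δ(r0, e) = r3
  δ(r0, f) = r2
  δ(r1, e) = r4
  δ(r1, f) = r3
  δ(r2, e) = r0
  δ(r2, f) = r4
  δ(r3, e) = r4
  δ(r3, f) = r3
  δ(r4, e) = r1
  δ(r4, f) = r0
ε, e, f, ef, fe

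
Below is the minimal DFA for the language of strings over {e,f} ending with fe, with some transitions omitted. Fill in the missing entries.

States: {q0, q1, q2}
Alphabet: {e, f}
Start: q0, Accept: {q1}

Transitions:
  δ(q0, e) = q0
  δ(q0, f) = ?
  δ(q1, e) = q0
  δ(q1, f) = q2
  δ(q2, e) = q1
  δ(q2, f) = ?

From the language and accept set, identify what each state tracks — q0: no suffix match; q1: suffix is fe; q2: one trailing f.
Each missing δ(q, a) is the state matching the new tracked value after reading a.
δ(q0, f) = q2; δ(q2, f) = q2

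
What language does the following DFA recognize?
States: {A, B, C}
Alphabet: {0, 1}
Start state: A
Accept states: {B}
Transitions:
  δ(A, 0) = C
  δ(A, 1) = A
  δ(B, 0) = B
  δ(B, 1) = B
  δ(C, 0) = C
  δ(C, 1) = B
Testing a few strings:
  '0100' → accept
  '0' → reject
  '11' → reject
  '011' → accept
State roles: A=no 0 seen yet; B=substring 01 seen; C=seen a 0, waiting for 1
All binary strings containing the substring 01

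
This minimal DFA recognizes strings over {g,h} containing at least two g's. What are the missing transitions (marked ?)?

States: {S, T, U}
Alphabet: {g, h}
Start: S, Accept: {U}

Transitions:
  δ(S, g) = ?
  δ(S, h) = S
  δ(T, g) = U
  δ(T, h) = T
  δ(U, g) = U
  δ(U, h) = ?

From the language and accept set, identify what each state tracks — S: zero g's seen; T: one g seen; U: ≥ two g's seen.
Each missing δ(q, a) is the state matching the new tracked value after reading a.
δ(S, g) = T; δ(U, h) = U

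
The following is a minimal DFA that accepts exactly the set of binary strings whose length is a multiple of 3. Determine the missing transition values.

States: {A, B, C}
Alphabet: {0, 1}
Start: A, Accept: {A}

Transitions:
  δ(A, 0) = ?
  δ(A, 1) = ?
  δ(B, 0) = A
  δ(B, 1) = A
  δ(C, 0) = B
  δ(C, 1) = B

From the language and accept set, identify what each state tracks — A: length ≡ 0 (mod 3); B: length ≡ 2 (mod 3); C: length ≡ 1 (mod 3).
Each missing δ(q, a) is the state matching the new tracked value after reading a.
δ(A, 0) = C; δ(A, 1) = C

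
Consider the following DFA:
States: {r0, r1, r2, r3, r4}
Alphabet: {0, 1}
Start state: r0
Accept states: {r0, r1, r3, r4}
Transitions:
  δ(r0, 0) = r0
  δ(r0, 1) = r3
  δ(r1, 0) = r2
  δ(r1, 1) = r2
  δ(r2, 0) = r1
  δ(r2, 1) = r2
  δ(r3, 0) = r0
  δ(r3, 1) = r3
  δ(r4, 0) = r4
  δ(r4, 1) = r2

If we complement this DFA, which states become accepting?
Complement accept states = All states \ Original accept states
= {r0, r1, r2, r3, r4} \ {r0, r1, r3, r4}
{r2}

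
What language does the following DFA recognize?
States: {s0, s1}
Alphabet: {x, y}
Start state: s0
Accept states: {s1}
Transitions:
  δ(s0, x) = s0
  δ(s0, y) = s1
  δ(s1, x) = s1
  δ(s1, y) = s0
Testing a few strings:
  'yyy' → accept
  'yxy' → reject
  'x' → reject
  'yy' → reject
State roles: s0=even number of y's so far; s1=odd number of y's so far
All strings over {x,y} with an odd number of y's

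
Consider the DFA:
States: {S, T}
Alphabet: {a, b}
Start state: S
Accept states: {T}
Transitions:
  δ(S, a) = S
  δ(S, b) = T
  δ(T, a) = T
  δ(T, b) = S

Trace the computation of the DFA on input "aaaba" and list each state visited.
read 'a': S → S
  read 'a': S → S
  read 'a': S → S
  read 'b': S → T
  read 'a': T → T
S -> S -> S -> S -> T -> T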